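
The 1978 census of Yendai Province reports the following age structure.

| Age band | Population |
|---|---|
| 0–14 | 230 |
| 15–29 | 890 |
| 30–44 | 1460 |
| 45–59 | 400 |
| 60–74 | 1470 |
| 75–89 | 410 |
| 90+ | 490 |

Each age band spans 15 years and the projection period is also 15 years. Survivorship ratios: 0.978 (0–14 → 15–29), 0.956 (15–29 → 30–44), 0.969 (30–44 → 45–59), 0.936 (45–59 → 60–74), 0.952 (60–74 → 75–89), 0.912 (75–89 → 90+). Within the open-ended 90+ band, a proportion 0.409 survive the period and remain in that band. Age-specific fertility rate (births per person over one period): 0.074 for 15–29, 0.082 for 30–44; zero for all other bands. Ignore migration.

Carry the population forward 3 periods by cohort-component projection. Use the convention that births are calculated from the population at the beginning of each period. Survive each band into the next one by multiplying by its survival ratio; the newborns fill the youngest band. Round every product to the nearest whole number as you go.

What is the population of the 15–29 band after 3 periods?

Numbering the groups 1..7 from youngest to oldest:
Period 1.
Births: 890 * 0.074 = 66 ; 1460 * 0.082 = 120 — total 186
Group 2: 230 * 0.978 = 225
Group 3: 890 * 0.956 = 851
Group 4: 1460 * 0.969 = 1415
Group 5: 400 * 0.936 = 374
Group 6: 1470 * 0.952 = 1399
Group 7: 410 * 0.912 + 490 * 0.409 = 374 + 200 = 574
→ [186, 225, 851, 1415, 374, 1399, 574]
Period 2.
Births: 225 * 0.074 = 17 ; 851 * 0.082 = 70 — total 87
Group 2: 186 * 0.978 = 182
Group 3: 225 * 0.956 = 215
Group 4: 851 * 0.969 = 825
Group 5: 1415 * 0.936 = 1324
Group 6: 374 * 0.952 = 356
Group 7: 1399 * 0.912 + 574 * 0.409 = 1276 + 235 = 1511
→ [87, 182, 215, 825, 1324, 356, 1511]
Period 3.
Births: 182 * 0.074 = 13 ; 215 * 0.082 = 18 — total 31
Group 2: 87 * 0.978 = 85
Group 3: 182 * 0.956 = 174
Group 4: 215 * 0.969 = 208
Group 5: 825 * 0.936 = 772
Group 6: 1324 * 0.952 = 1260
Group 7: 356 * 0.912 + 1511 * 0.409 = 325 + 618 = 943
→ [31, 85, 174, 208, 772, 1260, 943]

85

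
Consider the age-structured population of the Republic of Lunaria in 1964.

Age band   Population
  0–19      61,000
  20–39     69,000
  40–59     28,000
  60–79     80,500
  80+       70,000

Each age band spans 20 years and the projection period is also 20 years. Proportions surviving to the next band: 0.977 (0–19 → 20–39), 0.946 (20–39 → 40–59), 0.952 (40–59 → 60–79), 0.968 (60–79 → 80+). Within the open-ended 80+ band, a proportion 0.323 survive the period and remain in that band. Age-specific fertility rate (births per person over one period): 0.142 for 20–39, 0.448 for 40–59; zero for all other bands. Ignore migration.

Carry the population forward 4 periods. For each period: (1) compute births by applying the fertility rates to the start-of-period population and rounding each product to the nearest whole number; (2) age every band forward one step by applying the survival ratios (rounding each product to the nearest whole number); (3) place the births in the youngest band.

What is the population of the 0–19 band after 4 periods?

Let group 1 be 0–19 through group 5 = 80+.
Period 1.
Births: 69000 × 0.142 = 9798 ; 28000 × 0.448 = 12544 → 22342
Group 2: 61000 × 0.977 = 59597
Group 3: 69000 × 0.946 = 65274
Group 4: 28000 × 0.952 = 26656
Group 5: 80500 × 0.968 + 70000 × 0.323 = 77924 + 22610 = 100534
End of period: [22342, 59597, 65274, 26656, 100534]
Period 2.
Births: 59597 × 0.142 = 8463 ; 65274 × 0.448 = 29243 → 37706
Group 2: 22342 × 0.977 = 21828
Group 3: 59597 × 0.946 = 56379
Group 4: 65274 × 0.952 = 62141
Group 5: 26656 × 0.968 + 100534 × 0.323 = 25803 + 32472 = 58275
End of period: [37706, 21828, 56379, 62141, 58275]
Period 3.
Births: 21828 × 0.142 = 3100 ; 56379 × 0.448 = 25258 → 28358
Group 2: 37706 × 0.977 = 36839
Group 3: 21828 × 0.946 = 20649
Group 4: 56379 × 0.952 = 53673
Group 5: 62141 × 0.968 + 58275 × 0.323 = 60152 + 18823 = 78975
End of period: [28358, 36839, 20649, 53673, 78975]
Period 4.
Births: 36839 × 0.142 = 5231 ; 20649 × 0.448 = 9251 → 14482
Group 2: 28358 × 0.977 = 27706
Group 3: 36839 × 0.946 = 34850
Group 4: 20649 × 0.952 = 19658
Group 5: 53673 × 0.968 + 78975 × 0.323 = 51955 + 25509 = 77464
End of period: [14482, 27706, 34850, 19658, 77464]

14482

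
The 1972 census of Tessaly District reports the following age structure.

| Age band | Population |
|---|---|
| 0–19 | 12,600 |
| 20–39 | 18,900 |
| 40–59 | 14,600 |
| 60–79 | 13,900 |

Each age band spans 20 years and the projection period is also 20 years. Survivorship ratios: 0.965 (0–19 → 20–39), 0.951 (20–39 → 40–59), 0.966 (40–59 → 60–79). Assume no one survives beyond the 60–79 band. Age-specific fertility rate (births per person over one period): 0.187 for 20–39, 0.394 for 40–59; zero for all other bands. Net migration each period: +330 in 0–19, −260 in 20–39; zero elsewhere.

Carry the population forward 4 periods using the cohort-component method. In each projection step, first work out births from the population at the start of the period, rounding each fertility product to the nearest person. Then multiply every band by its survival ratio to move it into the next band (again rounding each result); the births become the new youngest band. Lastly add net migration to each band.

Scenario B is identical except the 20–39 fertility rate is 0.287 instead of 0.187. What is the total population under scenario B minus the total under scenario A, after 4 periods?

6061

(Groups numbered youngest = 1 to oldest = 4.)
After projecting period 1:
Births: 18900 × 0.187 = 3534  |  14600 × 0.394 = 5752 → total 9286
Group 2: 12600 × 0.965 = 12159
Group 3: 18900 × 0.951 = 17974
Group 4: 14600 × 0.966 = 14104
Net migration: Group 1 + 330 → 9616; Group 2 − 260 → 11899
Giving 9616 / 11899 / 17974 / 14104.
After projecting period 2:
Births: 11899 × 0.187 = 2225  |  17974 × 0.394 = 7082 → total 9307
Group 2: 9616 × 0.965 = 9279
Group 3: 11899 × 0.951 = 11316
Group 4: 17974 × 0.966 = 17363
Net migration: Group 1 + 330 → 9637; Group 2 − 260 → 9019
Giving 9637 / 9019 / 11316 / 17363.
After projecting period 3:
Births: 9019 × 0.187 = 1687  |  11316 × 0.394 = 4459 → total 6146
Group 2: 9637 × 0.965 = 9300
Group 3: 9019 × 0.951 = 8577
Group 4: 11316 × 0.966 = 10931
Net migration: Group 1 + 330 → 6476; Group 2 − 260 → 9040
Giving 6476 / 9040 / 8577 / 10931.
After projecting period 4:
Births: 9040 × 0.187 = 1690  |  8577 × 0.394 = 3379 → total 5069
Group 2: 6476 × 0.965 = 6249
Group 3: 9040 × 0.951 = 8597
Group 4: 8577 × 0.966 = 8285
Net migration: Group 1 + 330 → 5399; Group 2 − 260 → 5989
Giving 5399 / 5989 / 8597 / 8285.
Scenario A total after 4 periods: 28270
Scenario B projection —
After projecting period 1:
Births: 18900 × 0.287 = 5424  |  14600 × 0.394 = 5752 → total 11176
Group 2: 12600 × 0.965 = 12159
Group 3: 18900 × 0.951 = 17974
Group 4: 14600 × 0.966 = 14104
Net migration: Group 1 + 330 → 11506; Group 2 − 260 → 11899
Giving 11506 / 11899 / 17974 / 14104.
After projecting period 2:
Births: 11899 × 0.287 = 3415  |  17974 × 0.394 = 7082 → total 10497
Group 2: 11506 × 0.965 = 11103
Group 3: 11899 × 0.951 = 11316
Group 4: 17974 × 0.966 = 17363
Net migration: Group 1 + 330 → 10827; Group 2 − 260 → 10843
Giving 10827 / 10843 / 11316 / 17363.
After projecting period 3:
Births: 10843 × 0.287 = 3112  |  11316 × 0.394 = 4459 → total 7571
Group 2: 10827 × 0.965 = 10448
Group 3: 10843 × 0.951 = 10312
Group 4: 11316 × 0.966 = 10931
Net migration: Group 1 + 330 → 7901; Group 2 − 260 → 10188
Giving 7901 / 10188 / 10312 / 10931.
After projecting period 4:
Births: 10188 × 0.287 = 2924  |  10312 × 0.394 = 4063 → total 6987
Group 2: 7901 × 0.965 = 7624
Group 3: 10188 × 0.951 = 9689
Group 4: 10312 × 0.966 = 9961
Net migration: Group 1 + 330 → 7317; Group 2 − 260 → 7364
Giving 7317 / 7364 / 9689 / 9961.
Scenario B total after 4 periods: 34331
Difference B − A = 34331 − 28270 = 6061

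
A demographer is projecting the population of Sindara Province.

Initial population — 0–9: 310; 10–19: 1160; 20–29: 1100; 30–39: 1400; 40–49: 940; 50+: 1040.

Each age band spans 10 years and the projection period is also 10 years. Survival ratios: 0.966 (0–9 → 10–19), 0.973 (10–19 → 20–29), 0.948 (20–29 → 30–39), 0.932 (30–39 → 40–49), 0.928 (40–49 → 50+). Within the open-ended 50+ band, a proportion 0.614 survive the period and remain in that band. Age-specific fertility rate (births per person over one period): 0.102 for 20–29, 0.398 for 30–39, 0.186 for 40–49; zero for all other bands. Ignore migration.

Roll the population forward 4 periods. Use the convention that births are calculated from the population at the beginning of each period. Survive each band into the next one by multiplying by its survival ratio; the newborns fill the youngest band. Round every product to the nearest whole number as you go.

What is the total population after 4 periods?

Let group 1 be 0–9 through group 6 = 50+.
— Period 1 —
Births: 1100 * 0.102 = 112, 1400 * 0.398 = 557, 940 * 0.186 = 175 → 844
Group 2: 310 * 0.966 = 299
Group 3: 1160 * 0.973 = 1129
Group 4: 1100 * 0.948 = 1043
Group 5: 1400 * 0.932 = 1305
Group 6: 940 * 0.928 + 1040 * 0.614 = 872 + 639 = 1511
→ [844, 299, 1129, 1043, 1305, 1511]
— Period 2 —
Births: 1129 * 0.102 = 115, 1043 * 0.398 = 415, 1305 * 0.186 = 243 → 773
Group 2: 844 * 0.966 = 815
Group 3: 299 * 0.973 = 291
Group 4: 1129 * 0.948 = 1070
Group 5: 1043 * 0.932 = 972
Group 6: 1305 * 0.928 + 1511 * 0.614 = 1211 + 928 = 2139
→ [773, 815, 291, 1070, 972, 2139]
— Period 3 —
Births: 291 * 0.102 = 30, 1070 * 0.398 = 426, 972 * 0.186 = 181 → 637
Group 2: 773 * 0.966 = 747
Group 3: 815 * 0.973 = 793
Group 4: 291 * 0.948 = 276
Group 5: 1070 * 0.932 = 997
Group 6: 972 * 0.928 + 2139 * 0.614 = 902 + 1313 = 2215
→ [637, 747, 793, 276, 997, 2215]
— Period 4 —
Births: 793 * 0.102 = 81, 276 * 0.398 = 110, 997 * 0.186 = 185 → 376
Group 2: 637 * 0.966 = 615
Group 3: 747 * 0.973 = 727
Group 4: 793 * 0.948 = 752
Group 5: 276 * 0.932 = 257
Group 6: 997 * 0.928 + 2215 * 0.614 = 925 + 1360 = 2285
→ [376, 615, 727, 752, 257, 2285]
Total after period 4: 376 + 615 + 727 + 752 + 257 + 2285 = 5012

5012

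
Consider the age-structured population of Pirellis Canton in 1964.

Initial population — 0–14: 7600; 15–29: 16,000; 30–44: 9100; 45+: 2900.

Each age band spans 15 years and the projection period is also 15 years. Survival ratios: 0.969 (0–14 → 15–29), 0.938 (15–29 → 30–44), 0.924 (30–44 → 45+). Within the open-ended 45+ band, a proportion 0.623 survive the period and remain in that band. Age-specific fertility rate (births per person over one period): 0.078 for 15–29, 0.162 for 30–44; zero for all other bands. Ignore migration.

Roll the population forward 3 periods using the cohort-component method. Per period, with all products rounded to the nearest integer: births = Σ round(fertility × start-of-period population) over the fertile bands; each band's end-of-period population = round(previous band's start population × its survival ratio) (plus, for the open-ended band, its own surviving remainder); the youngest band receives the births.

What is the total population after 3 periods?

25697

[period 1]
Births: 16000 * 0.078 = 1248, 9100 * 0.162 = 1474 ⇒ total 2722
15–29: 7600 * 0.969 = 7364
30–44: 16000 * 0.938 = 15008
45+: 9100 * 0.924 + 2900 * 0.623 = 8408 + 1807 = 10215
End of period: [2722, 7364, 15008, 10215]
[period 2]
Births: 7364 * 0.078 = 574, 15008 * 0.162 = 2431 ⇒ total 3005
15–29: 2722 * 0.969 = 2638
30–44: 7364 * 0.938 = 6907
45+: 15008 * 0.924 + 10215 * 0.623 = 13867 + 6364 = 20231
End of period: [3005, 2638, 6907, 20231]
[period 3]
Births: 2638 * 0.078 = 206, 6907 * 0.162 = 1119 ⇒ total 1325
15–29: 3005 * 0.969 = 2912
30–44: 2638 * 0.938 = 2474
45+: 6907 * 0.924 + 20231 * 0.623 = 6382 + 12604 = 18986
End of period: [1325, 2912, 2474, 18986]
Total after period 3: 1325 + 2912 + 2474 + 18986 = 25697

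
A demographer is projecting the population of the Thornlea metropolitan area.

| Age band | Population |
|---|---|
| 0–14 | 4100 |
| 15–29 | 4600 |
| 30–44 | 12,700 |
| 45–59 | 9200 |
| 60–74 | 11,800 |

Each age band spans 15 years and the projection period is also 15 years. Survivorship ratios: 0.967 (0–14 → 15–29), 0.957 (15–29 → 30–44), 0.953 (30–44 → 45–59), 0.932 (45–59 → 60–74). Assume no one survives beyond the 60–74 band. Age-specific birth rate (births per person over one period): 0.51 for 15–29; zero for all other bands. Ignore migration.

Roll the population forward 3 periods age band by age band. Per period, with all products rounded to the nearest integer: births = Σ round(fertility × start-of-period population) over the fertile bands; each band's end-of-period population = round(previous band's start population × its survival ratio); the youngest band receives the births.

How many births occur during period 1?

After projecting period 1:
Births: 4600 × 0.51 = 2346
15–29: 4100 × 0.967 = 3965
30–44: 4600 × 0.957 = 4402
45–59: 12700 × 0.953 = 12103
60–74: 9200 × 0.932 = 8574
→ [2346, 3965, 4402, 12103, 8574]

2346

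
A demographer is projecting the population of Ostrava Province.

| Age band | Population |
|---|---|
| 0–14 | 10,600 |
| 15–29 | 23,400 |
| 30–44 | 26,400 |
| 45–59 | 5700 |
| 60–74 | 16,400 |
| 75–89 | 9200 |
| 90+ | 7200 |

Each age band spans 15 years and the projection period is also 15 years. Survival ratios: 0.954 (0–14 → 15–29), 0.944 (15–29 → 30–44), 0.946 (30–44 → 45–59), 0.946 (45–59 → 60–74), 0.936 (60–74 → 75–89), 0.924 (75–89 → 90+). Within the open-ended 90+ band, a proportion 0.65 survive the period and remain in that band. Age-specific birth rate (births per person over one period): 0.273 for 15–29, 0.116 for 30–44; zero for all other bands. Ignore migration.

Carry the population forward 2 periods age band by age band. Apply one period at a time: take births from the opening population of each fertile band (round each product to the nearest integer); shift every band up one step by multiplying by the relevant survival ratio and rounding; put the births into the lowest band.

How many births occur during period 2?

Let group 1 be 0–14 through group 7 = 90+.
Period 1:
Births: 23400 × 0.273 = 6388  |  26400 × 0.116 = 3062 → 9450
Group 2: 10600 × 0.954 = 10112
Group 3: 23400 × 0.944 = 22090
Group 4: 26400 × 0.946 = 24974
Group 5: 5700 × 0.946 = 5392
Group 6: 16400 × 0.936 = 15350
Group 7: 9200 × 0.924 + 7200 × 0.65 = 8501 + 4680 = 13181
Population now: 0–14=9450, 15–29=10112, 30–44=22090, 45–59=24974, 60–74=5392, 75–89=15350, 90+=13181
Period 2:
Births: 10112 × 0.273 = 2761  |  22090 × 0.116 = 2562 → 5323
Group 2: 9450 × 0.954 = 9015
Group 3: 10112 × 0.944 = 9546
Group 4: 22090 × 0.946 = 20897
Group 5: 24974 × 0.946 = 23625
Group 6: 5392 × 0.936 = 5047
Group 7: 15350 × 0.924 + 13181 × 0.65 = 14183 + 8568 = 22751
Population now: 0–14=5323, 15–29=9015, 30–44=9546, 45–59=20897, 60–74=23625, 75–89=5047, 90+=22751

5323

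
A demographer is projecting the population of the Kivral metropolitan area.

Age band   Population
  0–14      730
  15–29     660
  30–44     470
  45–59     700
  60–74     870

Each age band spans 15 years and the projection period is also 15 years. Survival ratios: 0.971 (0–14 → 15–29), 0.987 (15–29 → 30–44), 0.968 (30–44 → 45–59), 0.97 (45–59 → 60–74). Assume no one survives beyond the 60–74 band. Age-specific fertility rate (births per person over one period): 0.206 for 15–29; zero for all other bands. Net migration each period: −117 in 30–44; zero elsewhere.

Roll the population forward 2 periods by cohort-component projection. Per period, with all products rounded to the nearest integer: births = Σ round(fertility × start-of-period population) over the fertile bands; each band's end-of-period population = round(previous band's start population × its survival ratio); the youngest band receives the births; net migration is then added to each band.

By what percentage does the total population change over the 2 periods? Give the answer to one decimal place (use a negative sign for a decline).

Period 1:
Births: 660 × 0.206 = 136
15–29: 730 × 0.971 = 709
30–44: 660 × 0.987 = 651
45–59: 470 × 0.968 = 455
60–74: 700 × 0.97 = 679
Net migration: 30–44 − 117 → 534
→ [136, 709, 534, 455, 679]
Period 2:
Births: 709 × 0.206 = 146
15–29: 136 × 0.971 = 132
30–44: 709 × 0.987 = 700
45–59: 534 × 0.968 = 517
60–74: 455 × 0.97 = 441
Net migration: 30–44 − 117 → 583
→ [146, 132, 583, 517, 441]
Total: 3430 → 1819; change = -1611; percentage change = -47.0%

-47.0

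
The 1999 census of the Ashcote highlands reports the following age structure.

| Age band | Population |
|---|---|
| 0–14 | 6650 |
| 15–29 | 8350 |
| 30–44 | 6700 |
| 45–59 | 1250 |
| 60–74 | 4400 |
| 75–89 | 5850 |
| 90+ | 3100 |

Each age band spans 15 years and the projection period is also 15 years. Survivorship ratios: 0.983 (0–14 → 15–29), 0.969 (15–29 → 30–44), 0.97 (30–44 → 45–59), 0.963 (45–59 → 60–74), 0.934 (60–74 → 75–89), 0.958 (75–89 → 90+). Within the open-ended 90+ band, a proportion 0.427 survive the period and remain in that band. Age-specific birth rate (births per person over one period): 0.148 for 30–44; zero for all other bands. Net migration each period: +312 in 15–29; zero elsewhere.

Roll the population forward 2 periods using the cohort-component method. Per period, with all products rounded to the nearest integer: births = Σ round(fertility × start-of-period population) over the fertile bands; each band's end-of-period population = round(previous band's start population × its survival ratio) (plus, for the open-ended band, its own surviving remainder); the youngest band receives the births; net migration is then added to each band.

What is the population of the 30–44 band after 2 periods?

Let group 1 be 0–14 through group 7 = 90+.
— Period 1 —
Births: 6700 × 0.148 = 992
Group 2: 6650 × 0.983 = 6537
Group 3: 8350 × 0.969 = 8091
Group 4: 6700 × 0.97 = 6499
Group 5: 1250 × 0.963 = 1204
Group 6: 4400 × 0.934 = 4110
Group 7: 5850 × 0.958 + 3100 × 0.427 = 5604 + 1324 = 6928
Net migration: Group 2 + 312 → 6849
→ [992, 6849, 8091, 6499, 1204, 4110, 6928]
— Period 2 —
Births: 8091 × 0.148 = 1197
Group 2: 992 × 0.983 = 975
Group 3: 6849 × 0.969 = 6637
Group 4: 8091 × 0.97 = 7848
Group 5: 6499 × 0.963 = 6259
Group 6: 1204 × 0.934 = 1125
Group 7: 4110 × 0.958 + 6928 × 0.427 = 3937 + 2958 = 6895
Net migration: Group 2 + 312 → 1287
→ [1197, 1287, 6637, 7848, 6259, 1125, 6895]

6637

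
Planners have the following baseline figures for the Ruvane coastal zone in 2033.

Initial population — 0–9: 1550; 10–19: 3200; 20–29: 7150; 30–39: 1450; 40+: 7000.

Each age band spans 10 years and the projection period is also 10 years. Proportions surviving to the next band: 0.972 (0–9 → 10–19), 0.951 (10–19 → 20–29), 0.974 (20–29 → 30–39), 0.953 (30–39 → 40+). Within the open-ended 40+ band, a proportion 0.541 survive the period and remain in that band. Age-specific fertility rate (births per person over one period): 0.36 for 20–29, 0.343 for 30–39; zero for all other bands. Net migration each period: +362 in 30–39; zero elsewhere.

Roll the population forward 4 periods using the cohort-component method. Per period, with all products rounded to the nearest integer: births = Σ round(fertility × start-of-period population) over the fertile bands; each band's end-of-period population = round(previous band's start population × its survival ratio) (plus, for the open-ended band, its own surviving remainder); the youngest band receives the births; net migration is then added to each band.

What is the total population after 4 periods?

15950

Let group 1 be 0–9 through group 5 = 40+.
— Period 1 —
Births: 7150 × 0.36 = 2574 ; 1450 × 0.343 = 497 ⇒ total 3071
Group 2: 1550 × 0.972 = 1507
Group 3: 3200 × 0.951 = 3043
Group 4: 7150 × 0.974 = 6964
Group 5: 1450 × 0.953 + 7000 × 0.541 = 1382 + 3787 = 5169
Net migration: Group 4 + 362 → 7326
End of period: [3071, 1507, 3043, 7326, 5169]
— Period 2 —
Births: 3043 × 0.36 = 1095 ; 7326 × 0.343 = 2513 ⇒ total 3608
Group 2: 3071 × 0.972 = 2985
Group 3: 1507 × 0.951 = 1433
Group 4: 3043 × 0.974 = 2964
Group 5: 7326 × 0.953 + 5169 × 0.541 = 6982 + 2796 = 9778
Net migration: Group 4 + 362 → 3326
End of period: [3608, 2985, 1433, 3326, 9778]
— Period 3 —
Births: 1433 × 0.36 = 516 ; 3326 × 0.343 = 1141 ⇒ total 1657
Group 2: 3608 × 0.972 = 3507
Group 3: 2985 × 0.951 = 2839
Group 4: 1433 × 0.974 = 1396
Group 5: 3326 × 0.953 + 9778 × 0.541 = 3170 + 5290 = 8460
Net migration: Group 4 + 362 → 1758
End of period: [1657, 3507, 2839, 1758, 8460]
— Period 4 —
Births: 2839 × 0.36 = 1022 ; 1758 × 0.343 = 603 ⇒ total 1625
Group 2: 1657 × 0.972 = 1611
Group 3: 3507 × 0.951 = 3335
Group 4: 2839 × 0.974 = 2765
Group 5: 1758 × 0.953 + 8460 × 0.541 = 1675 + 4577 = 6252
Net migration: Group 4 + 362 → 3127
End of period: [1625, 1611, 3335, 3127, 6252]
Total after period 4: 1625 + 1611 + 3335 + 3127 + 6252 = 15950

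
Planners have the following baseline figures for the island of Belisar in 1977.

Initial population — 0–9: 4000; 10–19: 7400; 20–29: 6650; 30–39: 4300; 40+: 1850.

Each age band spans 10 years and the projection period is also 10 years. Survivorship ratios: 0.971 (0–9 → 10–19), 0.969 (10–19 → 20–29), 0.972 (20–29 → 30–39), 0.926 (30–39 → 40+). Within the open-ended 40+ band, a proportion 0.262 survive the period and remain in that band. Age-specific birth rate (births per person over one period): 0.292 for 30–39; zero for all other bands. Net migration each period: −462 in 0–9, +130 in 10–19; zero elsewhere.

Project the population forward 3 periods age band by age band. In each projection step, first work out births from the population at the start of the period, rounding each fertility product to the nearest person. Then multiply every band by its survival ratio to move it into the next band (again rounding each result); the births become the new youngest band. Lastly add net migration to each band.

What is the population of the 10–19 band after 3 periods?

Let group 1 be 0–9 through group 5 = 40+.
Period 1:
Births: 4300 * 0.292 = 1256
Group 2: 4000 * 0.971 = 3884
Group 3: 7400 * 0.969 = 7171
Group 4: 6650 * 0.972 = 6464
Group 5: 4300 * 0.926 + 1850 * 0.262 = 3982 + 485 = 4467
Net migration: Group 1 − 462 → 794; Group 2 + 130 → 4014
Population now: 0–9=794, 10–19=4014, 20–29=7171, 30–39=6464, 40+=4467
Period 2:
Births: 6464 * 0.292 = 1887
Group 2: 794 * 0.971 = 771
Group 3: 4014 * 0.969 = 3890
Group 4: 7171 * 0.972 = 6970
Group 5: 6464 * 0.926 + 4467 * 0.262 = 5986 + 1170 = 7156
Net migration: Group 1 − 462 → 1425; Group 2 + 130 → 901
Population now: 0–9=1425, 10–19=901, 20–29=3890, 30–39=6970, 40+=7156
Period 3:
Births: 6970 * 0.292 = 2035
Group 2: 1425 * 0.971 = 1384
Group 3: 901 * 0.969 = 873
Group 4: 3890 * 0.972 = 3781
Group 5: 6970 * 0.926 + 7156 * 0.262 = 6454 + 1875 = 8329
Net migration: Group 1 − 462 → 1573; Group 2 + 130 → 1514
Population now: 0–9=1573, 10–19=1514, 20–29=873, 30–39=3781, 40+=8329

1514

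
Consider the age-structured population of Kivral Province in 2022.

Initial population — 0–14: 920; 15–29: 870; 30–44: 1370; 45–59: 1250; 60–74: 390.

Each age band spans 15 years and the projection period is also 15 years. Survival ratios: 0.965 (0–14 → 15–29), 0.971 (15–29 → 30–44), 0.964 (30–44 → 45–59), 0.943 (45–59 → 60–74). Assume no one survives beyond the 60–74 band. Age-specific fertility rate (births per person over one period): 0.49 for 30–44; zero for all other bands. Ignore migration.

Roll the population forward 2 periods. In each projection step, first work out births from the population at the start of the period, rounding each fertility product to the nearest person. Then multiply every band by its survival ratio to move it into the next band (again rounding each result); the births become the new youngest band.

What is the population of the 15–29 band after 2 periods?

648

Numbering the groups 1..5 from youngest to oldest:
[period 1]
Births: 1370 * 0.49 = 671
Group 2: 920 * 0.965 = 888
Group 3: 870 * 0.971 = 845
Group 4: 1370 * 0.964 = 1321
Group 5: 1250 * 0.943 = 1179
→ [671, 888, 845, 1321, 1179]
[period 2]
Births: 845 * 0.49 = 414
Group 2: 671 * 0.965 = 648
Group 3: 888 * 0.971 = 862
Group 4: 845 * 0.964 = 815
Group 5: 1321 * 0.943 = 1246
→ [414, 648, 862, 815, 1246]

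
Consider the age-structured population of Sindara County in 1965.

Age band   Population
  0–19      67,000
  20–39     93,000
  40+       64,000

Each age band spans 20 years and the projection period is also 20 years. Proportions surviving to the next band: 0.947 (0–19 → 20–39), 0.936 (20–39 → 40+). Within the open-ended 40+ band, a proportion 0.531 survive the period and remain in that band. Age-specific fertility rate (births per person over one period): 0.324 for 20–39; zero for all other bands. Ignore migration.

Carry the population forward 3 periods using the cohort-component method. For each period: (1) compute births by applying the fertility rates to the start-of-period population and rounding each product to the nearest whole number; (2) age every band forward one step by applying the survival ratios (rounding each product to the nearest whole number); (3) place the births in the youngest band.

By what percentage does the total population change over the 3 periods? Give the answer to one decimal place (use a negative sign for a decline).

-45.9

— Period 1 —
Births: 93000 × 0.324 = 30132
20–39: 67000 × 0.947 = 63449
40+: 93000 × 0.936 + 64000 × 0.531 = 87048 + 33984 = 121032
→ [30132, 63449, 121032]
— Period 2 —
Births: 63449 × 0.324 = 20557
20–39: 30132 × 0.947 = 28535
40+: 63449 × 0.936 + 121032 × 0.531 = 59388 + 64268 = 123656
→ [20557, 28535, 123656]
— Period 3 —
Births: 28535 × 0.324 = 9245
20–39: 20557 × 0.947 = 19467
40+: 28535 × 0.936 + 123656 × 0.531 = 26709 + 65661 = 92370
→ [9245, 19467, 92370]
Total: 224000 → 121082; change = -102918; percentage change = -45.9%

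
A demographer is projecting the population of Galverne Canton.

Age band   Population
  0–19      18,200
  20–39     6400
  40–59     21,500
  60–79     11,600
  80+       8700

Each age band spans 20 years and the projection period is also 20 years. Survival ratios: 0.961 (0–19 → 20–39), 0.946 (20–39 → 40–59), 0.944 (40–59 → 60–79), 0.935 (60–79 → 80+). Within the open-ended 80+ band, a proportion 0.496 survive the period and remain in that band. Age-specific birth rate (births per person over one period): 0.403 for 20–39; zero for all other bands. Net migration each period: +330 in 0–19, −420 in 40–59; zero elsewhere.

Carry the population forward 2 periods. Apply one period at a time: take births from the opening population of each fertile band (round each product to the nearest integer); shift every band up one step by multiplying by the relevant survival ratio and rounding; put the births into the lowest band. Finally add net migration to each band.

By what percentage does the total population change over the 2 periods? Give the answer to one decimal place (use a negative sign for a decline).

After projecting period 1:
Births: 6400 × 0.403 = 2579
20–39: 18200 × 0.961 = 17490
40–59: 6400 × 0.946 = 6054
60–79: 21500 × 0.944 = 20296
80+: 11600 × 0.935 + 8700 × 0.496 = 10846 + 4315 = 15161
Net migration: 0–19 + 330 → 2909; 40–59 − 420 → 5634
Giving 2909 / 17490 / 5634 / 20296 / 15161.
After projecting period 2:
Births: 17490 × 0.403 = 7048
20–39: 2909 × 0.961 = 2796
40–59: 17490 × 0.946 = 16546
60–79: 5634 × 0.944 = 5318
80+: 20296 × 0.935 + 15161 × 0.496 = 18977 + 7520 = 26497
Net migration: 0–19 + 330 → 7378; 40–59 − 420 → 16126
Giving 7378 / 2796 / 16126 / 5318 / 26497.
Total: 66400 → 58115; change = -8285; percentage change = -12.5%

-12.5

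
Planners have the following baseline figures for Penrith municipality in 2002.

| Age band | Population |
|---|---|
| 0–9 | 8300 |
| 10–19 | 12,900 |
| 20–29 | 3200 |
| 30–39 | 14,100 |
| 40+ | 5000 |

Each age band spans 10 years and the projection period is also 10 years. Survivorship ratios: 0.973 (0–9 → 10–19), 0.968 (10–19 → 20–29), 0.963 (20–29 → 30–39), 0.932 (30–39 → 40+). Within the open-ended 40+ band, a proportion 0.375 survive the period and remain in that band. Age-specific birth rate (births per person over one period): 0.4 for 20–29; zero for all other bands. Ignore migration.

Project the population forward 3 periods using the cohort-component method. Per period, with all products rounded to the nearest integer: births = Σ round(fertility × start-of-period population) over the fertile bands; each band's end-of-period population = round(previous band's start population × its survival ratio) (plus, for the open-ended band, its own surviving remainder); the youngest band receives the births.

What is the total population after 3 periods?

Call the groups 1 to 5, youngest first.
Period 1:
Births: 3200 × 0.4 = 1280
Group 2: 8300 × 0.973 = 8076
Group 3: 12900 × 0.968 = 12487
Group 4: 3200 × 0.963 = 3082
Group 5: 14100 × 0.932 + 5000 × 0.375 = 13141 + 1875 = 15016
Giving 1280 / 8076 / 12487 / 3082 / 15016.
Period 2:
Births: 12487 × 0.4 = 4995
Group 2: 1280 × 0.973 = 1245
Group 3: 8076 × 0.968 = 7818
Group 4: 12487 × 0.963 = 12025
Group 5: 3082 × 0.932 + 15016 × 0.375 = 2872 + 5631 = 8503
Giving 4995 / 1245 / 7818 / 12025 / 8503.
Period 3:
Births: 7818 × 0.4 = 3127
Group 2: 4995 × 0.973 = 4860
Group 3: 1245 × 0.968 = 1205
Group 4: 7818 × 0.963 = 7529
Group 5: 12025 × 0.932 + 8503 × 0.375 = 11207 + 3189 = 14396
Giving 3127 / 4860 / 1205 / 7529 / 14396.
Total after period 3: 3127 + 4860 + 1205 + 7529 + 14396 = 31117

31117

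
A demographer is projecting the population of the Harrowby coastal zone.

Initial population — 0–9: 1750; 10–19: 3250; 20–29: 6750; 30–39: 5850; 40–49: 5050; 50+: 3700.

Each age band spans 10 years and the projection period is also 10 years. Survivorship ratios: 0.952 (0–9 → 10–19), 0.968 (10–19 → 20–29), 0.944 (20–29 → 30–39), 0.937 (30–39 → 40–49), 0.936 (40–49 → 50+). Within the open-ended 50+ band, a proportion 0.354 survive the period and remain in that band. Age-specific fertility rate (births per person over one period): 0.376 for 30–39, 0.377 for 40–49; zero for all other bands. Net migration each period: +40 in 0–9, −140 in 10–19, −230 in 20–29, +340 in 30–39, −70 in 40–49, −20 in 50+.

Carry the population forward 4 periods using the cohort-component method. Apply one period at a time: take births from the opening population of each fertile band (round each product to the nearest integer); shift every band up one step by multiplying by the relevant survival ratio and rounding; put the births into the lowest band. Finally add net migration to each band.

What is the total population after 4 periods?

19322

Let band 1 be 0–9 through band 6 = 50+.
Period 1:
Births: 5850 * 0.376 = 2200, 5050 * 0.377 = 1904 → total 4104
Band 2: 1750 * 0.952 = 1666
Band 3: 3250 * 0.968 = 3146
Band 4: 6750 * 0.944 = 6372
Band 5: 5850 * 0.937 = 5481
Band 6: 5050 * 0.936 + 3700 * 0.354 = 4727 + 1310 = 6037
Net migration: Band 1 + 40 → 4144; Band 2 − 140 → 1526; Band 3 − 230 → 2916; Band 4 + 340 → 6712; Band 5 − 70 → 5411; Band 6 − 20 → 6017
Population now: 0–9=4144, 10–19=1526, 20–29=2916, 30–39=6712, 40–49=5411, 50+=6017
Period 2:
Births: 6712 * 0.376 = 2524, 5411 * 0.377 = 2040 → total 4564
Band 2: 4144 * 0.952 = 3945
Band 3: 1526 * 0.968 = 1477
Band 4: 2916 * 0.944 = 2753
Band 5: 6712 * 0.937 = 6289
Band 6: 5411 * 0.936 + 6017 * 0.354 = 5065 + 2130 = 7195
Net migration: Band 1 + 40 → 4604; Band 2 − 140 → 3805; Band 3 − 230 → 1247; Band 4 + 340 → 3093; Band 5 − 70 → 6219; Band 6 − 20 → 7175
Population now: 0–9=4604, 10–19=3805, 20–29=1247, 30–39=3093, 40–49=6219, 50+=7175
Period 3:
Births: 3093 * 0.376 = 1163, 6219 * 0.377 = 2345 → total 3508
Band 2: 4604 * 0.952 = 4383
Band 3: 3805 * 0.968 = 3683
Band 4: 1247 * 0.944 = 1177
Band 5: 3093 * 0.937 = 2898
Band 6: 6219 * 0.936 + 7175 * 0.354 = 5821 + 2540 = 8361
Net migration: Band 1 + 40 → 3548; Band 2 − 140 → 4243; Band 3 − 230 → 3453; Band 4 + 340 → 1517; Band 5 − 70 → 2828; Band 6 − 20 → 8341
Population now: 0–9=3548, 10–19=4243, 20–29=3453, 30–39=1517, 40–49=2828, 50+=8341
Period 4:
Births: 1517 * 0.376 = 570, 2828 * 0.377 = 1066 → total 1636
Band 2: 3548 * 0.952 = 3378
Band 3: 4243 * 0.968 = 4107
Band 4: 3453 * 0.944 = 3260
Band 5: 1517 * 0.937 = 1421
Band 6: 2828 * 0.936 + 8341 * 0.354 = 2647 + 2953 = 5600
Net migration: Band 1 + 40 → 1676; Band 2 − 140 → 3238; Band 3 − 230 → 3877; Band 4 + 340 → 3600; Band 5 − 70 → 1351; Band 6 − 20 → 5580
Population now: 0–9=1676, 10–19=3238, 20–29=3877, 30–39=3600, 40–49=1351, 50+=5580
Total after period 4: 1676 + 3238 + 3877 + 3600 + 1351 + 5580 = 19322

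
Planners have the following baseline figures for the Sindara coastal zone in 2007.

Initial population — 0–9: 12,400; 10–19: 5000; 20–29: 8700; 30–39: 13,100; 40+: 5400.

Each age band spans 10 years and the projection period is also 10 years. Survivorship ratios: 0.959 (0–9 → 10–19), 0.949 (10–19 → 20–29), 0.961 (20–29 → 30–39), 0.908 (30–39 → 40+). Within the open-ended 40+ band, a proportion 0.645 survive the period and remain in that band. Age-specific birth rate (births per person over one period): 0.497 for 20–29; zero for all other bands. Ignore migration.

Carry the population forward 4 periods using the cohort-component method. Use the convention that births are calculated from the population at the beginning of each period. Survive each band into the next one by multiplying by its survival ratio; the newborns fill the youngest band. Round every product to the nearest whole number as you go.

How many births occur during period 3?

Period 1.
Births: 8700 × 0.497 = 4324
10–19: 12400 × 0.959 = 11892
20–29: 5000 × 0.949 = 4745
30–39: 8700 × 0.961 = 8361
40+: 13100 × 0.908 + 5400 × 0.645 = 11895 + 3483 = 15378
→ [4324, 11892, 4745, 8361, 15378]
Period 2.
Births: 4745 × 0.497 = 2358
10–19: 4324 × 0.959 = 4147
20–29: 11892 × 0.949 = 11286
30–39: 4745 × 0.961 = 4560
40+: 8361 × 0.908 + 15378 × 0.645 = 7592 + 9919 = 17511
→ [2358, 4147, 11286, 4560, 17511]
Period 3.
Births: 11286 × 0.497 = 5609
10–19: 2358 × 0.959 = 2261
20–29: 4147 × 0.949 = 3936
30–39: 11286 × 0.961 = 10846
40+: 4560 × 0.908 + 17511 × 0.645 = 4140 + 11295 = 15435
→ [5609, 2261, 3936, 10846, 15435]

5609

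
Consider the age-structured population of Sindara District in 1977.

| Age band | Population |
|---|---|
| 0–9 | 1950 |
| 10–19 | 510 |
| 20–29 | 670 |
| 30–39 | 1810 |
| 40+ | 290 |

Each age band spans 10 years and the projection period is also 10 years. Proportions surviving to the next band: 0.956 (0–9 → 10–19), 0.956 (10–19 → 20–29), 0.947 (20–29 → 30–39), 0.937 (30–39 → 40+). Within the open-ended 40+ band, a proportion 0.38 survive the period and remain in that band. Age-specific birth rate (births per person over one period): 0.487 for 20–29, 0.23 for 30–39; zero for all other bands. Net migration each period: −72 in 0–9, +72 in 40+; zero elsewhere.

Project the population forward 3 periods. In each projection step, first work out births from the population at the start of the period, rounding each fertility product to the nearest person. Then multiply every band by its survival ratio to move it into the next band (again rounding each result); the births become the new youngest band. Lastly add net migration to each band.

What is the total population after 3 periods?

4530

Period 1.
Births: 670 × 0.487 = 326, 1810 × 0.23 = 416 → total 742
10–19: 1950 × 0.956 = 1864
20–29: 510 × 0.956 = 488
30–39: 670 × 0.947 = 634
40+: 1810 × 0.937 + 290 × 0.38 = 1696 + 110 = 1806
Net migration: 0–9 − 72 → 670; 40+ + 72 → 1878
End of period: [670, 1864, 488, 634, 1878]
Period 2.
Births: 488 × 0.487 = 238, 634 × 0.23 = 146 → total 384
10–19: 670 × 0.956 = 641
20–29: 1864 × 0.956 = 1782
30–39: 488 × 0.947 = 462
40+: 634 × 0.937 + 1878 × 0.38 = 594 + 714 = 1308
Net migration: 0–9 − 72 → 312; 40+ + 72 → 1380
End of period: [312, 641, 1782, 462, 1380]
Period 3.
Births: 1782 × 0.487 = 868, 462 × 0.23 = 106 → total 974
10–19: 312 × 0.956 = 298
20–29: 641 × 0.956 = 613
30–39: 1782 × 0.947 = 1688
40+: 462 × 0.937 + 1380 × 0.38 = 433 + 524 = 957
Net migration: 0–9 − 72 → 902; 40+ + 72 → 1029
End of period: [902, 298, 613, 1688, 1029]
Total after period 3: 902 + 298 + 613 + 1688 + 1029 = 4530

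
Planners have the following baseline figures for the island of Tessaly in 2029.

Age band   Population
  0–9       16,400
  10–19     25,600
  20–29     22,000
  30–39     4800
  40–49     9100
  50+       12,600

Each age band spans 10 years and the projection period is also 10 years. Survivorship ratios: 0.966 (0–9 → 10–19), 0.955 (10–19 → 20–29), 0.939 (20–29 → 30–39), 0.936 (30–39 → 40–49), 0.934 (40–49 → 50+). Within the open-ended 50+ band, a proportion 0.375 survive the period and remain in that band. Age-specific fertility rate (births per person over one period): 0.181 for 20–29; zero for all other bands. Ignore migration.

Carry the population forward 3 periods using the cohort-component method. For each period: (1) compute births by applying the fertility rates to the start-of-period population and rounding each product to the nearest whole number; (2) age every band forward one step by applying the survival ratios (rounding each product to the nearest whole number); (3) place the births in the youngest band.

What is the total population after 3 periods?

Let group 1 be 0–9 through group 6 = 50+.
— Period 1 —
Births: 22000 × 0.181 = 3982
Group 2: 16400 × 0.966 = 15842
Group 3: 25600 × 0.955 = 24448
Group 4: 22000 × 0.939 = 20658
Group 5: 4800 × 0.936 = 4493
Group 6: 9100 × 0.934 + 12600 × 0.375 = 8499 + 4725 = 13224
→ [3982, 15842, 24448, 20658, 4493, 13224]
— Period 2 —
Births: 24448 × 0.181 = 4425
Group 2: 3982 × 0.966 = 3847
Group 3: 15842 × 0.955 = 15129
Group 4: 24448 × 0.939 = 22957
Group 5: 20658 × 0.936 = 19336
Group 6: 4493 × 0.934 + 13224 × 0.375 = 4196 + 4959 = 9155
→ [4425, 3847, 15129, 22957, 19336, 9155]
— Period 3 —
Births: 15129 × 0.181 = 2738
Group 2: 4425 × 0.966 = 4275
Group 3: 3847 × 0.955 = 3674
Group 4: 15129 × 0.939 = 14206
Group 5: 22957 × 0.936 = 21488
Group 6: 19336 × 0.934 + 9155 × 0.375 = 18060 + 3433 = 21493
→ [2738, 4275, 3674, 14206, 21488, 21493]
Total after period 3: 2738 + 4275 + 3674 + 14206 + 21488 + 21493 = 67874

67874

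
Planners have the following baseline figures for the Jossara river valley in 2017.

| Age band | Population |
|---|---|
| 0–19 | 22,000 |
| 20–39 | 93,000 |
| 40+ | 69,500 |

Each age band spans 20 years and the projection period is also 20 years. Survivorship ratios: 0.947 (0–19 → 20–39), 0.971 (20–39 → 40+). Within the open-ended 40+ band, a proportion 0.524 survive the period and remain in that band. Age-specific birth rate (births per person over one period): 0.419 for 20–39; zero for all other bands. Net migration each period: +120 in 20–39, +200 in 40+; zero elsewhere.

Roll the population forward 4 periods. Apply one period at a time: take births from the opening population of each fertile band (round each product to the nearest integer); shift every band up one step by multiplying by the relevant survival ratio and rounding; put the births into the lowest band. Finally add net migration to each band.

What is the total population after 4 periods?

Call the bands 1 to 3, youngest first.
Period 1.
Births: 93000 × 0.419 = 38967
Band 2: 22000 × 0.947 = 20834
Band 3: 93000 × 0.971 + 69500 × 0.524 = 90303 + 36418 = 126721
Net migration: Band 2 + 120 → 20954; Band 3 + 200 → 126921
Giving 38967 / 20954 / 126921.
Period 2.
Births: 20954 × 0.419 = 8780
Band 2: 38967 × 0.947 = 36902
Band 3: 20954 × 0.971 + 126921 × 0.524 = 20346 + 66507 = 86853
Net migration: Band 2 + 120 → 37022; Band 3 + 200 → 87053
Giving 8780 / 37022 / 87053.
Period 3.
Births: 37022 × 0.419 = 15512
Band 2: 8780 × 0.947 = 8315
Band 3: 37022 × 0.971 + 87053 × 0.524 = 35948 + 45616 = 81564
Net migration: Band 2 + 120 → 8435; Band 3 + 200 → 81764
Giving 15512 / 8435 / 81764.
Period 4.
Births: 8435 × 0.419 = 3534
Band 2: 15512 × 0.947 = 14690
Band 3: 8435 × 0.971 + 81764 × 0.524 = 8190 + 42844 = 51034
Net migration: Band 2 + 120 → 14810; Band 3 + 200 → 51234
Giving 3534 / 14810 / 51234.
Total after period 4: 3534 + 14810 + 51234 = 69578

69578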